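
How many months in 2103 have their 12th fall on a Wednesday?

Check the 12th of each month of 2103: Jan 12: Fri, Feb 12: Mon, Mar 12: Mon, Apr 12: Thu, May 12: Sat, Jun 12: Tue, Jul 12: Thu, Aug 12: Sun, Sep 12: Wed, Oct 12: Fri, Nov 12: Mon, Dec 12: Wed.
Wednesday occurs in September, December — 2 months.

2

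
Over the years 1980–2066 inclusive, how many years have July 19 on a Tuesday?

Track July 19's weekday year by year (advancing +1, or +2 across a Feb 29):
  1980: Sat  1981: Sun (+1)  1982: Mon (+1)  1983: Tue (+1) ✓  1984: Thu (+2)
  1985: Fri (+1)  1986: Sat (+1)  1987: Sun (+1)  1988: Tue (+2) ✓  1989: Wed (+1)
  1990: Thu (+1)  1991: Fri (+1)  1992: Sun (+2)  1993: Mon (+1)  … (59 more years) …
  2053: Sat (+1)  2054: Sun (+1)  2055: Mon (+1)  2056: Wed (+2)  2057: Thu (+1)
  2058: Fri (+1)  2059: Sat (+1)  2060: Mon (+2)  2061: Tue (+1) ✓  2062: Wed (+1)
  2063: Thu (+1)  2064: Sat (+2)  2065: Sun (+1)  2066: Mon (+1)
Tuesday years: 1983, 1988, 1994, 2005, 2011, 2016, 2022, 2033, 2039, 2044, 2050, 2061 — 12 in total.

12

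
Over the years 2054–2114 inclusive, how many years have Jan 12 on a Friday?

Track Jan 12's weekday year by year (advancing +1, or +2 across a Feb 29):
  2054: Mon  2055: Tue (+1)  2056: Wed (+1)  2057: Fri (+2) ✓  2058: Sat (+1)
  2059: Sun (+1)  2060: Mon (+1)  2061: Wed (+2)  2062: Thu (+1)  2063: Fri (+1) ✓
  2064: Sat (+1)  2065: Mon (+2)  2066: Tue (+1)  2067: Wed (+1)  … (33 more years) …
  2101: Wed (+1)  2102: Thu (+1)  2103: Fri (+1) ✓  2104: Sat (+1)  2105: Mon (+2)
  2106: Tue (+1)  2107: Wed (+1)  2108: Thu (+1)  2109: Sat (+2)  2110: Sun (+1)
  2111: Mon (+1)  2112: Tue (+1)  2113: Thu (+2)  2114: Fri (+1) ✓
Friday years: 2057, 2063, 2074, 2080, 2085, 2091, 2103, 2114 — 8 in total.

8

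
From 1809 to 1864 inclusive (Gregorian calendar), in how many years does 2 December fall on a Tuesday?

8

Track 2 December's weekday year by year (advancing +1, or +2 across a Feb 29):
  1809: Sat  1810: Sun (+1)  1811: Mon (+1)  1812: Wed (+2)  1813: Thu (+1)
  1814: Fri (+1)  1815: Sat (+1)  1816: Mon (+2)  1817: Tue (+1) ✓  1818: Wed (+1)
  1819: Thu (+1)  1820: Sat (+2)  1821: Sun (+1)  1822: Mon (+1)  … (28 more years) …
  1851: Tue (+1) ✓  1852: Thu (+2)  1853: Fri (+1)  1854: Sat (+1)  1855: Sun (+1)
  1856: Tue (+2) ✓  1857: Wed (+1)  1858: Thu (+1)  1859: Fri (+1)  1860: Sun (+2)
  1861: Mon (+1)  1862: Tue (+1) ✓  1863: Wed (+1)  1864: Fri (+2)
Tuesday years: 1817, 1823, 1828, 1834, 1845, 1851, 1856, 1862 — 8 in total.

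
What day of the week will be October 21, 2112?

Friday

January 1, 2112 is a Friday.
October 21 is day 295 of the year, i.e. 294 days after Jan 1.
294 mod 7 = 0, so advance 0 weekdays from Friday: Friday.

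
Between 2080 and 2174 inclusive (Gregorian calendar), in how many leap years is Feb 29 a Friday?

Leap years in 2080–2174: 23 of them.
Feb 29 weekday advances by 5 (mod 7) from one leap year to the next four years later (or differs when a century non-leap intervenes).
Leap-day weekdays: 2080:Thu 2084:Tue 2088:Sun 2092:Fri✓ 2096:Wed 2104:Fri✓ 2108:Wed 2112:Mon 2116:Sat 2120:Thu 2124:Tue 2128:Sun 2132:Fri✓ 2136:Wed 2140:Mon 2144:Sat 2148:Thu 2152:Tue 2156:Sun 2160:Fri✓ 2164:Wed 2168:Mon 2172:Sat
Friday: 2092, 2104, 2132, 2160 → 4.

4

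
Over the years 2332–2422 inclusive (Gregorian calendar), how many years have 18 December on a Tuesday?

Track 18 December's weekday year by year (advancing +1, or +2 across a Feb 29):
  2332: Sun  2333: Mon (+1)  2334: Tue (+1) ✓  2335: Wed (+1)  2336: Fri (+2)
  2337: Sat (+1)  2338: Sun (+1)  2339: Mon (+1)  2340: Wed (+2)  2341: Thu (+1)
  2342: Fri (+1)  2343: Sat (+1)  2344: Mon (+2)  2345: Tue (+1) ✓  … (63 more years) …
  2409: Fri (+1)  2410: Sat (+1)  2411: Sun (+1)  2412: Tue (+2) ✓  2413: Wed (+1)
  2414: Thu (+1)  2415: Fri (+1)  2416: Sun (+2)  2417: Mon (+1)  2418: Tue (+1) ✓
  2419: Wed (+1)  2420: Fri (+2)  2421: Sat (+1)  2422: Sun (+1)
Tuesday years: 2334, 2345, 2351, 2356, 2362, 2373, 2379, 2384, 2390, 2401, 2407, 2412, 2418 — 13 in total.

13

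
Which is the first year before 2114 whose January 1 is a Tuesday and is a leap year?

2104

Jan 1 advances by 2 weekdays after a leap year and by 1 after a common year.
2114: Jan 1 is Monday.
2113: Sunday
2112: Friday (leap)
2111: Thursday
2110: Wednesday
2109: Tuesday
2108: Sunday (leap)
2107: Saturday
2106: Friday
2105: Thursday
2104: Tuesday (leap)
2104 begins on a Tuesday and is a leap year.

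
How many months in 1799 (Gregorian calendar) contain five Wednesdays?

4

A month of length L has five Wednesdays iff its first Wednesday is on day ≤ L−28 (so day 1–3 in a 31-day month, 1–2 in a 30-day month, day 1 in a leap February).
Checking each month of 1799: Jan starts Tue (31d) ✓; Feb starts Fri (28d); Mar starts Fri (31d); Apr starts Mon (30d); May starts Wed (31d) ✓; Jun starts Sat (30d); Jul starts Mon (31d) ✓; Aug starts Thu (31d); Sep starts Sun (30d); Oct starts Tue (31d) ✓; Nov starts Fri (30d); Dec starts Sun (31d).
Five-Wednesday months: January, May, July, October → 4.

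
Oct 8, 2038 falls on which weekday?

Friday

January 1, 2038 is a Friday.
October 8 is day 281 of the year, i.e. 280 days after Jan 1.
280 mod 7 = 0, so advance 0 weekdays from Friday: Friday.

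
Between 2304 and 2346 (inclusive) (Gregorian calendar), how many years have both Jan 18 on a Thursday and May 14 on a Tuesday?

2

Check each year's weekday for Jan 18 and May 14:
  2304: Mon/Sat  2305: Wed/Sun  2306: Thu/Mon  2307: Fri/Tue  2308: Sat/Thu  2309: Mon/Fri  2310: Tue/Sat  2311: Wed/Sun  2312: Thu/Tue ✓  2313: Sat/Wed  2314: Sun/Thu  2315: Mon/Fri  2316: Tue/Sun  2317: Thu/Mon  …(15 more)…  2333: Wed/Sun  2334: Thu/Mon  2335: Fri/Tue  2336: Sat/Thu  2337: Mon/Fri  2338: Tue/Sat  2339: Wed/Sun  2340: Thu/Tue ✓  2341: Sat/Wed  2342: Sun/Thu  2343: Mon/Fri  2344: Tue/Sun  2345: Thu/Mon  2346: Fri/Tue
Both conditions hold in: 2312, 2340 — 2.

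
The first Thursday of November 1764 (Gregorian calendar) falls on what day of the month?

1

November 1, 1764 is a Thursday, so the first Thursday is the 1st.
The first Thursday is 1 + 0 = 1.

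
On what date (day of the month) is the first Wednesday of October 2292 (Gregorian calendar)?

5

October 1, 2292 is a Saturday, so the first Wednesday is the 5th.
The first Wednesday is 5 + 0 = 5.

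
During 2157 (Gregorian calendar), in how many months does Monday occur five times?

A month of length L has five Mondays iff its first Monday is on day ≤ L−28 (so day 1–3 in a 31-day month, 1–2 in a 30-day month, day 1 in a leap February).
Checking each month of 2157: Jan starts Sat (31d) ✓; Feb starts Tue (28d); Mar starts Tue (31d); Apr starts Fri (30d); May starts Sun (31d) ✓; Jun starts Wed (30d); Jul starts Fri (31d); Aug starts Mon (31d) ✓; Sep starts Thu (30d); Oct starts Sat (31d) ✓; Nov starts Tue (30d); Dec starts Thu (31d).
Five-Monday months: January, May, August, October → 4.

4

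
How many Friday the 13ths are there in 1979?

Check the 13th of each month of 1979: Jan 13: Sat, Feb 13: Tue, Mar 13: Tue, Apr 13: Fri, May 13: Sun, Jun 13: Wed, Jul 13: Fri, Aug 13: Mon, Sep 13: Thu, Oct 13: Sat, Nov 13: Tue, Dec 13: Thu.
Friday occurs in April, July — 2 months.

2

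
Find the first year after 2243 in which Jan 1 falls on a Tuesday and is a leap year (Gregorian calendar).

2256

Jan 1 advances by 2 weekdays after a leap year and by 1 after a common year.
2243: Jan 1 is Sunday.
2244: Monday (leap)
2245: Wednesday
2246: Thursday
2247: Friday
2248: Saturday (leap)
2249: Monday
2250: Tuesday
2251: Wednesday
2252: Thursday (leap)
2253: Saturday
2254: Sunday
2255: Monday
2256: Tuesday (leap)
2256 begins on a Tuesday and is a leap year.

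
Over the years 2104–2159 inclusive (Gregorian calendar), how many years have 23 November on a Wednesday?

8

Track 23 November's weekday year by year (advancing +1, or +2 across a Feb 29):
  2104: Sun  2105: Mon (+1)  2106: Tue (+1)  2107: Wed (+1) ✓  2108: Fri (+2)
  2109: Sat (+1)  2110: Sun (+1)  2111: Mon (+1)  2112: Wed (+2) ✓  2113: Thu (+1)
  2114: Fri (+1)  2115: Sat (+1)  2116: Mon (+2)  2117: Tue (+1)  … (28 more years) …
  2146: Wed (+1) ✓  2147: Thu (+1)  2148: Sat (+2)  2149: Sun (+1)  2150: Mon (+1)
  2151: Tue (+1)  2152: Thu (+2)  2153: Fri (+1)  2154: Sat (+1)  2155: Sun (+1)
  2156: Tue (+2)  2157: Wed (+1) ✓  2158: Thu (+1)  2159: Fri (+1)
Wednesday years: 2107, 2112, 2118, 2129, 2135, 2140, 2146, 2157 — 8 in total.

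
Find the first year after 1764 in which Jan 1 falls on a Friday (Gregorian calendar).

Jan 1 advances by 2 weekdays after a leap year and by 1 after a common year.
1764: Jan 1 is Sunday (leap).
1765: Tuesday
1766: Wednesday
1767: Thursday
1768: Friday (leap)
1768 begins on a Friday

1768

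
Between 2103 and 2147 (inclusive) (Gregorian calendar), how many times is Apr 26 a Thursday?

Track Apr 26's weekday year by year (advancing +1, or +2 across a Feb 29):
  2103: Thu ✓  2104: Sat (+2)  2105: Sun (+1)  2106: Mon (+1)  2107: Tue (+1)
  2108: Thu (+2) ✓  2109: Fri (+1)  2110: Sat (+1)  2111: Sun (+1)  2112: Tue (+2)
  2113: Wed (+1)  2114: Thu (+1) ✓  2115: Fri (+1)  2116: Sun (+2)  … (17 more years) …
  2134: Mon (+1)  2135: Tue (+1)  2136: Thu (+2) ✓  2137: Fri (+1)  2138: Sat (+1)
  2139: Sun (+1)  2140: Tue (+2)  2141: Wed (+1)  2142: Thu (+1) ✓  2143: Fri (+1)
  2144: Sun (+2)  2145: Mon (+1)  2146: Tue (+1)  2147: Wed (+1)
Thursday years: 2103, 2108, 2114, 2125, 2131, 2136, 2142 — 7 in total.

7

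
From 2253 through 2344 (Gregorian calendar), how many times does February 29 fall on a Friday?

3

Leap years in 2253–2344: 22 of them.
Feb 29 weekday advances by 5 (mod 7) from one leap year to the next four years later (or differs when a century non-leap intervenes).
Leap-day weekdays: 2256:Fri✓ 2260:Wed 2264:Mon 2268:Sat 2272:Thu 2276:Tue 2280:Sun 2284:Fri✓ 2288:Wed 2292:Mon 2296:Sat 2304:Mon 2308:Sat 2312:Thu 2316:Tue 2320:Sun 2324:Fri✓ 2328:Wed 2332:Mon 2336:Sat 2340:Thu 2344:Tue
Friday: 2256, 2284, 2324 → 3.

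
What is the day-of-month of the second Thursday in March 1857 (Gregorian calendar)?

12

March 1, 1857 is a Sunday, so the first Thursday is the 5th.
The second Thursday is 5 + 7 = 12.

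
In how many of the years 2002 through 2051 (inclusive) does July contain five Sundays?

July has 31 days; it has five Sundays when Sunday falls among the first (month-length − 28) days — i.e. when July 1 is one of Sunday/Saturday/Friday.
July 1 by year: 2002:Mon 2003:Tue 2004:Thu 2005:Fri✓ 2006:Sat✓ 2007:Sun✓ 2008:Tue 2009:Wed 2010:Thu 2011:Fri✓ 2012:Sun✓ 2013:Mon 2014:Tue 2015:Wed 2016:Fri✓ …(20 more)… 2037:Wed 2038:Thu 2039:Fri✓ 2040:Sun✓ 2041:Mon 2042:Tue 2043:Wed 2044:Fri✓ 2045:Sat✓ 2046:Sun✓ 2047:Mon 2048:Wed 2049:Thu 2050:Fri✓ 2051:Sat✓
Years with five Sundays: 2005, 2006, 2007, 2011, 2012, 2016, 2017, 2018, 2022, 2023, 2028, 2029, 2033, 2034, 2035, 2039, 2040, 2044, 2045, 2046, 2050, 2051 → 22.

22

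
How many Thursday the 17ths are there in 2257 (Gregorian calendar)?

2

Check the 17th of each month of 2257: Jan 17: Sat, Feb 17: Tue, Mar 17: Tue, Apr 17: Fri, May 17: Sun, Jun 17: Wed, Jul 17: Fri, Aug 17: Mon, Sep 17: Thu, Oct 17: Sat, Nov 17: Tue, Dec 17: Thu.
Thursday occurs in September, December — 2 months.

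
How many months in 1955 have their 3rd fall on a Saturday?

Check the 3rd of each month of 1955: Jan 3: Mon, Feb 3: Thu, Mar 3: Thu, Apr 3: Sun, May 3: Tue, Jun 3: Fri, Jul 3: Sun, Aug 3: Wed, Sep 3: Sat, Oct 3: Mon, Nov 3: Thu, Dec 3: Sat.
Saturday occurs in September, December — 2 months.

2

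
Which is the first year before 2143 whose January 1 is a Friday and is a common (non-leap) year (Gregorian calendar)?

2134

Jan 1 advances by 2 weekdays after a leap year and by 1 after a common year.
2143: Jan 1 is Tuesday.
2142: Monday
2141: Sunday
2140: Friday (leap)
2139: Thursday
2138: Wednesday
2137: Tuesday
2136: Sunday (leap)
2135: Saturday
2134: Friday
2134 begins on a Friday and is a common year.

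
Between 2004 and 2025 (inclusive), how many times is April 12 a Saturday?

Track April 12's weekday year by year (advancing +1, or +2 across a Feb 29):
  2004: Mon  2005: Tue (+1)  2006: Wed (+1)  2007: Thu (+1)  2008: Sat (+2) ✓
  2009: Sun (+1)  2010: Mon (+1)  2011: Tue (+1)  2012: Thu (+2)  2013: Fri (+1)
  2014: Sat (+1) ✓  2015: Sun (+1)  2016: Tue (+2)  2017: Wed (+1)  2018: Thu (+1)
  2019: Fri (+1)  2020: Sun (+2)  2021: Mon (+1)  2022: Tue (+1)  2023: Wed (+1)
  2024: Fri (+2)  2025: Sat (+1) ✓
Saturday years: 2008, 2014, 2025 — 3 in total.

3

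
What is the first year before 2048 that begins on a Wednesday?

Jan 1 advances by 2 weekdays after a leap year and by 1 after a common year.
2048: Jan 1 is Wednesday (leap).
2047: Tuesday
2046: Monday
2045: Sunday
2044: Friday (leap)
2043: Thursday
2042: Wednesday
2042 begins on a Wednesday

2042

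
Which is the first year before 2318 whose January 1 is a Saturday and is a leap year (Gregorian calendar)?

Jan 1 advances by 2 weekdays after a leap year and by 1 after a common year.
2318: Jan 1 is Tuesday.
2317: Monday
2316: Saturday (leap)
2316 begins on a Saturday and is a leap year.

2316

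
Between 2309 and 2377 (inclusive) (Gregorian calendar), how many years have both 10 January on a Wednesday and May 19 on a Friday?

0

Check each year's weekday for 10 January and May 19:
  2309: Sun/Wed  2310: Mon/Thu  2311: Tue/Fri  2312: Wed/Sun  2313: Fri/Mon  2314: Sat/Tue  2315: Sun/Wed  2316: Mon/Fri  2317: Wed/Sat  2318: Thu/Sun  2319: Fri/Mon  2320: Sat/Wed  2321: Mon/Thu  2322: Tue/Fri  …(41 more)…  2364: Fri/Tue  2365: Sun/Wed  2366: Mon/Thu  2367: Tue/Fri  2368: Wed/Sun  2369: Fri/Mon  2370: Sat/Tue  2371: Sun/Wed  2372: Mon/Fri  2373: Wed/Sat  2374: Thu/Sun  2375: Fri/Mon  2376: Sat/Wed  2377: Mon/Thu
Both conditions hold in: no year — 0.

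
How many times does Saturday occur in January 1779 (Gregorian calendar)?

5

January 1779 has 31 days and begins on Friday.
The first Saturday is January 2.
Saturdays fall on 2, 9, 16, 23, 30 — that's 5.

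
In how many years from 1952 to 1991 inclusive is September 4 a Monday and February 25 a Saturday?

Check each year's weekday for September 4 and February 25:
  1952: Thu/Mon  1953: Fri/Wed  1954: Sat/Thu  1955: Sun/Fri  1956: Tue/Sat  1957: Wed/Mon  1958: Thu/Tue  1959: Fri/Wed  1960: Sun/Thu  1961: Mon/Sat ✓  1962: Tue/Sun  1963: Wed/Mon  1964: Fri/Tue  1965: Sat/Thu  …(12 more)…  1978: Mon/Sat ✓  1979: Tue/Sun  1980: Thu/Mon  1981: Fri/Wed  1982: Sat/Thu  1983: Sun/Fri  1984: Tue/Sat  1985: Wed/Mon  1986: Thu/Tue  1987: Fri/Wed  1988: Sun/Thu  1989: Mon/Sat ✓  1990: Tue/Sun  1991: Wed/Mon
Both conditions hold in: 1961, 1967, 1978, 1989 — 4.

4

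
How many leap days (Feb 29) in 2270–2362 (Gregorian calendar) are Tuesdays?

3

Leap years in 2270–2362: 22 of them.
Feb 29 weekday advances by 5 (mod 7) from one leap year to the next four years later (or differs when a century non-leap intervenes).
Leap-day weekdays: 2272:Thu 2276:Tue✓ 2280:Sun 2284:Fri 2288:Wed 2292:Mon 2296:Sat 2304:Mon 2308:Sat 2312:Thu 2316:Tue✓ 2320:Sun 2324:Fri 2328:Wed 2332:Mon 2336:Sat 2340:Thu 2344:Tue✓ 2348:Sun 2352:Fri 2356:Wed 2360:Mon
Tuesday: 2276, 2316, 2344 → 3.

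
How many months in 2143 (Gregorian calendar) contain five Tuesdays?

5

A month of length L has five Tuesdays iff its first Tuesday is on day ≤ L−28 (so day 1–3 in a 31-day month, 1–2 in a 30-day month, day 1 in a leap February).
Checking each month of 2143: Jan starts Tue (31d) ✓; Feb starts Fri (28d); Mar starts Fri (31d); Apr starts Mon (30d) ✓; May starts Wed (31d); Jun starts Sat (30d); Jul starts Mon (31d) ✓; Aug starts Thu (31d); Sep starts Sun (30d); Oct starts Tue (31d) ✓; Nov starts Fri (30d); Dec starts Sun (31d) ✓.
Five-Tuesday months: January, April, July, October, December → 5.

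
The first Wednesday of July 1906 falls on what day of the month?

July 1, 1906 is a Sunday, so the first Wednesday is the 4th.
The first Wednesday is 4 + 0 = 4.

4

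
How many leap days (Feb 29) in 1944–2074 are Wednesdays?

5

Leap years in 1944–2074: 33 of them.
Feb 29 weekday advances by 5 (mod 7) from one leap year to the next four years later (or differs when a century non-leap intervenes).
Leap-day weekdays: 1944:Tue 1948:Sun 1952:Fri 1956:Wed✓ 1960:Mon 1964:Sat 1968:Thu 1972:Tue 1976:Sun 1980:Fri 1984:Wed✓ 1988:Mon 1992:Sat …(7 more)… 2024:Thu 2028:Tue 2032:Sun 2036:Fri 2040:Wed✓ 2044:Mon 2048:Sat 2052:Thu 2056:Tue 2060:Sun 2064:Fri 2068:Wed✓ 2072:Mon
Wednesday: 1956, 1984, 2012, 2040, 2068 → 5.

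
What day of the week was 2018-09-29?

Saturday

January 1, 2018 is a Monday.
September 29 is day 272 of the year, i.e. 271 days after Jan 1.
271 mod 7 = 5, so advance 5 weekdays from Monday: Saturday.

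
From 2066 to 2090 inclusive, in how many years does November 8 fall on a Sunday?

Track November 8's weekday year by year (advancing +1, or +2 across a Feb 29):
  2066: Mon  2067: Tue (+1)  2068: Thu (+2)  2069: Fri (+1)  2070: Sat (+1)
  2071: Sun (+1) ✓  2072: Tue (+2)  2073: Wed (+1)  2074: Thu (+1)  2075: Fri (+1)
  2076: Sun (+2) ✓  2077: Mon (+1)  2078: Tue (+1)  2079: Wed (+1)  2080: Fri (+2)
  2081: Sat (+1)  2082: Sun (+1) ✓  2083: Mon (+1)  2084: Wed (+2)  2085: Thu (+1)
  2086: Fri (+1)  2087: Sat (+1)  2088: Mon (+2)  2089: Tue (+1)  2090: Wed (+1)
Sunday years: 2071, 2076, 2082 — 3 in total.

3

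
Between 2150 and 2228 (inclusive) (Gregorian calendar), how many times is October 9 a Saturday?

Track October 9's weekday year by year (advancing +1, or +2 across a Feb 29):
  2150: Fri  2151: Sat (+1) ✓  2152: Mon (+2)  2153: Tue (+1)  2154: Wed (+1)
  2155: Thu (+1)  2156: Sat (+2) ✓  2157: Sun (+1)  2158: Mon (+1)  2159: Tue (+1)
  2160: Thu (+2)  2161: Fri (+1)  2162: Sat (+1) ✓  2163: Sun (+1)  … (51 more years) …
  2215: Mon (+1)  2216: Wed (+2)  2217: Thu (+1)  2218: Fri (+1)  2219: Sat (+1) ✓
  2220: Mon (+2)  2221: Tue (+1)  2222: Wed (+1)  2223: Thu (+1)  2224: Sat (+2) ✓
  2225: Sun (+1)  2226: Mon (+1)  2227: Tue (+1)  2228: Thu (+2)
Saturday years: 2151, 2156, 2162, 2173, 2179, 2184, 2190, 2202, 2213, 2219, 2224 — 11 in total.

11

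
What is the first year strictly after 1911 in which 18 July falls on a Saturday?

1914

From one year to the next, a fixed date's weekday advances by 1, or by 2 when a Feb 29 lies between the two dates.
1911: July 18 is Tuesday.
1912: Thursday (+2)
1913: Friday (+1)
1914: Saturday (+1)
18 July falls on a Saturday in 1914.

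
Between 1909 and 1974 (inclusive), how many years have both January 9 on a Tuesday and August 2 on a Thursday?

Check each year's weekday for January 9 and August 2:
  1909: Sat/Mon  1910: Sun/Tue  1911: Mon/Wed  1912: Tue/Fri  1913: Thu/Sat  1914: Fri/Sun  1915: Sat/Mon  1916: Sun/Wed  1917: Tue/Thu ✓  1918: Wed/Fri  1919: Thu/Sat  1920: Fri/Mon  1921: Sun/Tue  1922: Mon/Wed  …(38 more)…  1961: Mon/Wed  1962: Tue/Thu ✓  1963: Wed/Fri  1964: Thu/Sun  1965: Sat/Mon  1966: Sun/Tue  1967: Mon/Wed  1968: Tue/Fri  1969: Thu/Sat  1970: Fri/Sun  1971: Sat/Mon  1972: Sun/Wed  1973: Tue/Thu ✓  1974: Wed/Fri
Both conditions hold in: 1917, 1923, 1934, 1945, 1951, 1962, 1973 — 7.

7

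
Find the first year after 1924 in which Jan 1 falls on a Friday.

1926

Jan 1 advances by 2 weekdays after a leap year and by 1 after a common year.
1924: Jan 1 is Tuesday (leap).
1925: Thursday
1926: Friday
1926 begins on a Friday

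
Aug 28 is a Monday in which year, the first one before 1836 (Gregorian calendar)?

From one year to the next, a fixed date's weekday advances by 1, or by 2 when a Feb 29 lies between the two dates.
1836: August 28 is Sunday.
1835: Friday (−2)
1834: Thursday (−1)
1833: Wednesday (−1)
1832: Tuesday (−1)
1831: Sunday (−2)
1830: Saturday (−1)
1829: Friday (−1)
1828: Thursday (−1)
1827: Tuesday (−2)
1826: Monday (−1)
Aug 28 falls on a Monday in 1826.

1826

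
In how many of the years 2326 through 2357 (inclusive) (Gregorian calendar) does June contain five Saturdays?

10

June has 30 days; it has five Saturdays when Saturday falls among the first (month-length − 28) days — i.e. when June 1 is one of Saturday/Friday.
June 1 by year: 2326:Tue 2327:Wed 2328:Fri✓ 2329:Sat✓ 2330:Sun 2331:Mon 2332:Wed 2333:Thu 2334:Fri✓ 2335:Sat✓ 2336:Mon 2337:Tue 2338:Wed 2339:Thu 2340:Sat✓ 2341:Sun 2342:Mon 2343:Tue 2344:Thu 2345:Fri✓ 2346:Sat✓ 2347:Sun 2348:Tue 2349:Wed 2350:Thu 2351:Fri✓ 2352:Sun 2353:Mon 2354:Tue 2355:Wed 2356:Fri✓ 2357:Sat✓
Years with five Saturdays: 2328, 2329, 2334, 2335, 2340, 2345, 2346, 2351, 2356, 2357 → 10.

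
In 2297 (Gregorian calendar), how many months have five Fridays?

A month of length L has five Fridays iff its first Friday is on day ≤ L−28 (so day 1–3 in a 31-day month, 1–2 in a 30-day month, day 1 in a leap February).
Checking each month of 2297: Jan starts Fri (31d) ✓; Feb starts Mon (28d); Mar starts Mon (31d); Apr starts Thu (30d) ✓; May starts Sat (31d); Jun starts Tue (30d); Jul starts Thu (31d) ✓; Aug starts Sun (31d); Sep starts Wed (30d); Oct starts Fri (31d) ✓; Nov starts Mon (30d); Dec starts Wed (31d) ✓.
Five-Friday months: January, April, July, October, December → 5.

5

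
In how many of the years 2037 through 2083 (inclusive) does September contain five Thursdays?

14

September has 30 days; it has five Thursdays when Thursday falls among the first (month-length − 28) days — i.e. when September 1 is one of Thursday/Wednesday.
September 1 by year: 2037:Tue 2038:Wed✓ 2039:Thu✓ 2040:Sat 2041:Sun 2042:Mon 2043:Tue 2044:Thu✓ 2045:Fri 2046:Sat 2047:Sun 2048:Tue 2049:Wed✓ 2050:Thu✓ 2051:Fri …(17 more)… 2069:Sun 2070:Mon 2071:Tue 2072:Thu✓ 2073:Fri 2074:Sat 2075:Sun 2076:Tue 2077:Wed✓ 2078:Thu✓ 2079:Fri 2080:Sun 2081:Mon 2082:Tue 2083:Wed✓
Years with five Thursdays: 2038, 2039, 2044, 2049, 2050, 2055, 2060, 2061, 2066, 2067, 2072, 2077, 2078, 2083 → 14.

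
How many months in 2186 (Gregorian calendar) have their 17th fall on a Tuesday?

2

Check the 17th of each month of 2186: Jan 17: Tue, Feb 17: Fri, Mar 17: Fri, Apr 17: Mon, May 17: Wed, Jun 17: Sat, Jul 17: Mon, Aug 17: Thu, Sep 17: Sun, Oct 17: Tue, Nov 17: Fri, Dec 17: Sun.
Tuesday occurs in January, October — 2 months.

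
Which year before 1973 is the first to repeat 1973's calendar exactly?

1962

Two years share a calendar iff Jan 1 falls on the same weekday and both are leap or both are common. 1973: Jan 1 is Monday, common year.
1972: Jan 1 Saturday, leap
1971: Jan 1 Friday, common
1970: Jan 1 Thursday, common
1969: Jan 1 Wednesday, common
1968: Jan 1 Monday, leap
1967: Jan 1 Sunday, common
1966: Jan 1 Saturday, common
1965: Jan 1 Friday, common
1964: Jan 1 Wednesday, leap
1963: Jan 1 Tuesday, common
1962: Jan 1 Monday, common
1962 matches on both conditions.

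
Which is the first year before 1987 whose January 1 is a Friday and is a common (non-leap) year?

Jan 1 advances by 2 weekdays after a leap year and by 1 after a common year.
1987: Jan 1 is Thursday.
1986: Wednesday
1985: Tuesday
1984: Sunday (leap)
1983: Saturday
1982: Friday
1982 begins on a Friday and is a common year.

1982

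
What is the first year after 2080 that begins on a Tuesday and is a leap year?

Jan 1 advances by 2 weekdays after a leap year and by 1 after a common year.
2080: Jan 1 is Monday (leap).
2081: Wednesday
2082: Thursday
2083: Friday
2084: Saturday (leap)
2085: Monday
2086: Tuesday
2087: Wednesday
2088: Thursday (leap)
2089: Saturday
2090: Sunday
2091: Monday
2092: Tuesday (leap)
2092 begins on a Tuesday and is a leap year.

2092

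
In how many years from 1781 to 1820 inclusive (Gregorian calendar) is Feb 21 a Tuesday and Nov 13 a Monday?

Check each year's weekday for Feb 21 and Nov 13:
  1781: Wed/Tue  1782: Thu/Wed  1783: Fri/Thu  1784: Sat/Sat  1785: Mon/Sun  1786: Tue/Mon ✓  1787: Wed/Tue  1788: Thu/Thu  1789: Sat/Fri  1790: Sun/Sat  1791: Mon/Sun  1792: Tue/Tue  1793: Thu/Wed  1794: Fri/Thu  …(12 more)…  1807: Sat/Fri  1808: Sun/Sun  1809: Tue/Mon ✓  1810: Wed/Tue  1811: Thu/Wed  1812: Fri/Fri  1813: Sun/Sat  1814: Mon/Sun  1815: Tue/Mon ✓  1816: Wed/Wed  1817: Fri/Thu  1818: Sat/Fri  1819: Sun/Sat  1820: Mon/Mon
Both conditions hold in: 1786, 1797, 1809, 1815 — 4.

4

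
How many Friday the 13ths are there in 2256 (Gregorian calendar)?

1

Check the 13th of each month of 2256: Jan 13: Sun, Feb 13: Wed, Mar 13: Thu, Apr 13: Sun, May 13: Tue, Jun 13: Fri, Jul 13: Sun, Aug 13: Wed, Sep 13: Sat, Oct 13: Mon, Nov 13: Thu, Dec 13: Sat.
Friday occurs in June — 1 month.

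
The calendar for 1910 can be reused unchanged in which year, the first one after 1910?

Two years share a calendar iff Jan 1 falls on the same weekday and both are leap or both are common. 1910: Jan 1 is Saturday, common year.
1911: Jan 1 Sunday, common
1912: Jan 1 Monday, leap
1913: Jan 1 Wednesday, common
1914: Jan 1 Thursday, common
1915: Jan 1 Friday, common
1916: Jan 1 Saturday, leap
1917: Jan 1 Monday, common
1918: Jan 1 Tuesday, common
1919: Jan 1 Wednesday, common
1920: Jan 1 Thursday, leap
1921: Jan 1 Saturday, common
1921 matches on both conditions.

1921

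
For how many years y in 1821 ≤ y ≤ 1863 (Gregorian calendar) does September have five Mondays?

13

September has 30 days; it has five Mondays when Monday falls among the first (month-length − 28) days — i.e. when September 1 is one of Monday/Sunday.
September 1 by year: 1821:Sat 1822:Sun✓ 1823:Mon✓ 1824:Wed 1825:Thu 1826:Fri 1827:Sat 1828:Mon✓ 1829:Tue 1830:Wed 1831:Thu 1832:Sat 1833:Sun✓ 1834:Mon✓ 1835:Tue …(13 more)… 1849:Sat 1850:Sun✓ 1851:Mon✓ 1852:Wed 1853:Thu 1854:Fri 1855:Sat 1856:Mon✓ 1857:Tue 1858:Wed 1859:Thu 1860:Sat 1861:Sun✓ 1862:Mon✓ 1863:Tue
Years with five Mondays: 1822, 1823, 1828, 1833, 1834, 1839, 1844, 1845, 1850, 1851, 1856, 1861, 1862 → 13.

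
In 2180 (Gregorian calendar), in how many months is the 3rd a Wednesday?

Check the 3rd of each month of 2180: Jan 3: Mon, Feb 3: Thu, Mar 3: Fri, Apr 3: Mon, May 3: Wed, Jun 3: Sat, Jul 3: Mon, Aug 3: Thu, Sep 3: Sun, Oct 3: Tue, Nov 3: Fri, Dec 3: Sun.
Wednesday occurs in May — 1 month.

1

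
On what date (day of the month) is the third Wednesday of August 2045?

16

August 1, 2045 is a Tuesday, so the first Wednesday is the 2nd.
The third Wednesday is 2 + 14 = 16.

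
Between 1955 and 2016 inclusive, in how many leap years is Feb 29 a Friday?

Leap years in 1955–2016: 16 of them.
Feb 29 weekday advances by 5 (mod 7) from one leap year to the next four years later (or differs when a century non-leap intervenes).
Leap-day weekdays: 1956:Wed 1960:Mon 1964:Sat 1968:Thu 1972:Tue 1976:Sun 1980:Fri✓ 1984:Wed 1988:Mon 1992:Sat 1996:Thu 2000:Tue 2004:Sun 2008:Fri✓ 2012:Wed 2016:Mon
Friday: 1980, 2008 → 2.

2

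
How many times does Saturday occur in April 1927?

April 1927 has 30 days and begins on Friday.
The first Saturday is April 2.
Saturdays fall on 2, 9, 16, 23, 30 — that's 5.

5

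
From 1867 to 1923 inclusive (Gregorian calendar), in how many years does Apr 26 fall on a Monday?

Track Apr 26's weekday year by year (advancing +1, or +2 across a Feb 29):
  1867: Fri  1868: Sun (+2)  1869: Mon (+1) ✓  1870: Tue (+1)  1871: Wed (+1)
  1872: Fri (+2)  1873: Sat (+1)  1874: Sun (+1)  1875: Mon (+1) ✓  1876: Wed (+2)
  1877: Thu (+1)  1878: Fri (+1)  1879: Sat (+1)  1880: Mon (+2) ✓  … (29 more years) …
  1910: Tue (+1)  1911: Wed (+1)  1912: Fri (+2)  1913: Sat (+1)  1914: Sun (+1)
  1915: Mon (+1) ✓  1916: Wed (+2)  1917: Thu (+1)  1918: Fri (+1)  1919: Sat (+1)
  1920: Mon (+2) ✓  1921: Tue (+1)  1922: Wed (+1)  1923: Thu (+1)
Monday years: 1869, 1875, 1880, 1886, 1897, 1909, 1915, 1920 — 8 in total.

8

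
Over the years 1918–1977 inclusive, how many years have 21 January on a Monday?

9

Track 21 January's weekday year by year (advancing +1, or +2 across a Feb 29):
  1918: Mon ✓  1919: Tue (+1)  1920: Wed (+1)  1921: Fri (+2)  1922: Sat (+1)
  1923: Sun (+1)  1924: Mon (+1) ✓  1925: Wed (+2)  1926: Thu (+1)  1927: Fri (+1)
  1928: Sat (+1)  1929: Mon (+2) ✓  1930: Tue (+1)  1931: Wed (+1)  … (32 more years) …
  1964: Tue (+1)  1965: Thu (+2)  1966: Fri (+1)  1967: Sat (+1)  1968: Sun (+1)
  1969: Tue (+2)  1970: Wed (+1)  1971: Thu (+1)  1972: Fri (+1)  1973: Sun (+2)
  1974: Mon (+1) ✓  1975: Tue (+1)  1976: Wed (+1)  1977: Fri (+2)
Monday years: 1918, 1924, 1929, 1935, 1946, 1952, 1957, 1963, 1974 — 9 in total.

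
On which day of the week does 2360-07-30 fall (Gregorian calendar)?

Saturday

January 1, 2360 is a Friday.
July 30 is day 212 of the year, i.e. 211 days after Jan 1.
211 mod 7 = 1, so advance 1 weekday from Friday: Saturday.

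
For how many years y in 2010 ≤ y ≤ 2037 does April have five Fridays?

8

April has 30 days; it has five Fridays when Friday falls among the first (month-length − 28) days — i.e. when April 1 is one of Friday/Thursday.
April 1 by year: 2010:Thu✓ 2011:Fri✓ 2012:Sun 2013:Mon 2014:Tue 2015:Wed 2016:Fri✓ 2017:Sat 2018:Sun 2019:Mon 2020:Wed 2021:Thu✓ 2022:Fri✓ 2023:Sat 2024:Mon 2025:Tue 2026:Wed 2027:Thu✓ 2028:Sat 2029:Sun 2030:Mon 2031:Tue 2032:Thu✓ 2033:Fri✓ 2034:Sat 2035:Sun 2036:Tue 2037:Wed
Years with five Fridays: 2010, 2011, 2016, 2021, 2022, 2027, 2032, 2033 → 8.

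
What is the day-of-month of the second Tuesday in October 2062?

10

October 1, 2062 is a Sunday, so the first Tuesday is the 3rd.
The second Tuesday is 3 + 7 = 10.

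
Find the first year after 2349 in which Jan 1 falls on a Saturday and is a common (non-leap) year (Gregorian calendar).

Jan 1 advances by 2 weekdays after a leap year and by 1 after a common year.
2349: Jan 1 is Saturday.
2350: Sunday
2351: Monday
2352: Tuesday (leap)
2353: Thursday
2354: Friday
2355: Saturday
2355 begins on a Saturday and is a common year.

2355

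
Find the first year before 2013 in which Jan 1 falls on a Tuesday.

2008

Jan 1 advances by 2 weekdays after a leap year and by 1 after a common year.
2013: Jan 1 is Tuesday.
2012: Sunday (leap)
2011: Saturday
2010: Friday
2009: Thursday
2008: Tuesday (leap)
2008 begins on a Tuesday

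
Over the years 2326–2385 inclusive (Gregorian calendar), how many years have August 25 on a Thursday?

Track August 25's weekday year by year (advancing +1, or +2 across a Feb 29):
  2326: Wed  2327: Thu (+1) ✓  2328: Sat (+2)  2329: Sun (+1)  2330: Mon (+1)
  2331: Tue (+1)  2332: Thu (+2) ✓  2333: Fri (+1)  2334: Sat (+1)  2335: Sun (+1)
  2336: Tue (+2)  2337: Wed (+1)  2338: Thu (+1) ✓  2339: Fri (+1)  … (32 more years) …
  2372: Fri (+2)  2373: Sat (+1)  2374: Sun (+1)  2375: Mon (+1)  2376: Wed (+2)
  2377: Thu (+1) ✓  2378: Fri (+1)  2379: Sat (+1)  2380: Mon (+2)  2381: Tue (+1)
  2382: Wed (+1)  2383: Thu (+1) ✓  2384: Sat (+2)  2385: Sun (+1)
Thursday years: 2327, 2332, 2338, 2349, 2355, 2360, 2366, 2377, 2383 — 9 in total.

9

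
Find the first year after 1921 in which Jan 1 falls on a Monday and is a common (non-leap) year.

Jan 1 advances by 2 weekdays after a leap year and by 1 after a common year.
1921: Jan 1 is Saturday.
1922: Sunday
1923: Monday
1923 begins on a Monday and is a common year.

1923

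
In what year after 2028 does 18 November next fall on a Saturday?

From one year to the next, a fixed date's weekday advances by 1, or by 2 when a Feb 29 lies between the two dates.
2028: November 18 is Saturday.
2029: Sunday (+1)
2030: Monday (+1)
2031: Tuesday (+1)
2032: Thursday (+2)
2033: Friday (+1)
2034: Saturday (+1)
18 November falls on a Saturday in 2034.

2034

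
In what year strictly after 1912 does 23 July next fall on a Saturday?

1921

From one year to the next, a fixed date's weekday advances by 1, or by 2 when a Feb 29 lies between the two dates.
1912: July 23 is Tuesday.
1913: Wednesday (+1)
1914: Thursday (+1)
1915: Friday (+1)
1916: Sunday (+2)
1917: Monday (+1)
1918: Tuesday (+1)
1919: Wednesday (+1)
1920: Friday (+2)
1921: Saturday (+1)
23 July falls on a Saturday in 1921.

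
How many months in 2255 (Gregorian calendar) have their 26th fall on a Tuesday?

Check the 26th of each month of 2255: Jan 26: Fri, Feb 26: Mon, Mar 26: Mon, Apr 26: Thu, May 26: Sat, Jun 26: Tue, Jul 26: Thu, Aug 26: Sun, Sep 26: Wed, Oct 26: Fri, Nov 26: Mon, Dec 26: Wed.
Tuesday occurs in June — 1 month.

1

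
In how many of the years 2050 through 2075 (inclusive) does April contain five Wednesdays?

7

April has 30 days; it has five Wednesdays when Wednesday falls among the first (month-length − 28) days — i.e. when April 1 is one of Wednesday/Tuesday.
April 1 by year: 2050:Fri 2051:Sat 2052:Mon 2053:Tue✓ 2054:Wed✓ 2055:Thu 2056:Sat 2057:Sun 2058:Mon 2059:Tue✓ 2060:Thu 2061:Fri 2062:Sat 2063:Sun 2064:Tue✓ 2065:Wed✓ 2066:Thu 2067:Fri 2068:Sun 2069:Mon 2070:Tue✓ 2071:Wed✓ 2072:Fri 2073:Sat 2074:Sun 2075:Mon
Years with five Wednesdays: 2053, 2054, 2059, 2064, 2065, 2070, 2071 → 7.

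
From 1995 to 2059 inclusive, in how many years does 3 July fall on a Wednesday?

10

Track 3 July's weekday year by year (advancing +1, or +2 across a Feb 29):
  1995: Mon  1996: Wed (+2) ✓  1997: Thu (+1)  1998: Fri (+1)  1999: Sat (+1)
  2000: Mon (+2)  2001: Tue (+1)  2002: Wed (+1) ✓  2003: Thu (+1)  2004: Sat (+2)
  2005: Sun (+1)  2006: Mon (+1)  2007: Tue (+1)  2008: Thu (+2)  … (37 more years) …
  2046: Tue (+1)  2047: Wed (+1) ✓  2048: Fri (+2)  2049: Sat (+1)  2050: Sun (+1)
  2051: Mon (+1)  2052: Wed (+2) ✓  2053: Thu (+1)  2054: Fri (+1)  2055: Sat (+1)
  2056: Mon (+2)  2057: Tue (+1)  2058: Wed (+1) ✓  2059: Thu (+1)
Wednesday years: 1996, 2002, 2013, 2019, 2024, 2030, 2041, 2047, 2052, 2058 — 10 in total.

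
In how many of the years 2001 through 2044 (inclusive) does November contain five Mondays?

12

November has 30 days; it has five Mondays when Monday falls among the first (month-length − 28) days — i.e. when November 1 is one of Monday/Sunday.
November 1 by year: 2001:Thu 2002:Fri 2003:Sat 2004:Mon✓ 2005:Tue 2006:Wed 2007:Thu 2008:Sat 2009:Sun✓ 2010:Mon✓ 2011:Tue 2012:Thu 2013:Fri 2014:Sat 2015:Sun✓ …(14 more)… 2030:Fri 2031:Sat 2032:Mon✓ 2033:Tue 2034:Wed 2035:Thu 2036:Sat 2037:Sun✓ 2038:Mon✓ 2039:Tue 2040:Thu 2041:Fri 2042:Sat 2043:Sun✓ 2044:Tue
Years with five Mondays: 2004, 2009, 2010, 2015, 2020, 2021, 2026, 2027, 2032, 2037, 2038, 2043 → 12.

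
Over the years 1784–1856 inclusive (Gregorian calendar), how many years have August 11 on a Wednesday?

10

Track August 11's weekday year by year (advancing +1, or +2 across a Feb 29):
  1784: Wed ✓  1785: Thu (+1)  1786: Fri (+1)  1787: Sat (+1)  1788: Mon (+2)
  1789: Tue (+1)  1790: Wed (+1) ✓  1791: Thu (+1)  1792: Sat (+2)  1793: Sun (+1)
  1794: Mon (+1)  1795: Tue (+1)  1796: Thu (+2)  1797: Fri (+1)  … (45 more years) …
  1843: Fri (+1)  1844: Sun (+2)  1845: Mon (+1)  1846: Tue (+1)  1847: Wed (+1) ✓
  1848: Fri (+2)  1849: Sat (+1)  1850: Sun (+1)  1851: Mon (+1)  1852: Wed (+2) ✓
  1853: Thu (+1)  1854: Fri (+1)  1855: Sat (+1)  1856: Mon (+2)
Wednesday years: 1784, 1790, 1802, 1813, 1819, 1824, 1830, 1841, 1847, 1852 — 10 in total.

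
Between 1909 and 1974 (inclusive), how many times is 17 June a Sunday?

9

Track 17 June's weekday year by year (advancing +1, or +2 across a Feb 29):
  1909: Thu  1910: Fri (+1)  1911: Sat (+1)  1912: Mon (+2)  1913: Tue (+1)
  1914: Wed (+1)  1915: Thu (+1)  1916: Sat (+2)  1917: Sun (+1) ✓  1918: Mon (+1)
  1919: Tue (+1)  1920: Thu (+2)  1921: Fri (+1)  1922: Sat (+1)  … (38 more years) …
  1961: Sat (+1)  1962: Sun (+1) ✓  1963: Mon (+1)  1964: Wed (+2)  1965: Thu (+1)
  1966: Fri (+1)  1967: Sat (+1)  1968: Mon (+2)  1969: Tue (+1)  1970: Wed (+1)
  1971: Thu (+1)  1972: Sat (+2)  1973: Sun (+1) ✓  1974: Mon (+1)
Sunday years: 1917, 1923, 1928, 1934, 1945, 1951, 1956, 1962, 1973 — 9 in total.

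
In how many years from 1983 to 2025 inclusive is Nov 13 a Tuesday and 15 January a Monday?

Check each year's weekday for Nov 13 and 15 January:
  1983: Sun/Sat  1984: Tue/Sun  1985: Wed/Tue  1986: Thu/Wed  1987: Fri/Thu  1988: Sun/Fri  1989: Mon/Sun  1990: Tue/Mon ✓  1991: Wed/Tue  1992: Fri/Wed  1993: Sat/Fri  1994: Sun/Sat  1995: Mon/Sun  1996: Wed/Mon  …(15 more)…  2012: Tue/Sun  2013: Wed/Tue  2014: Thu/Wed  2015: Fri/Thu  2016: Sun/Fri  2017: Mon/Sun  2018: Tue/Mon ✓  2019: Wed/Tue  2020: Fri/Wed  2021: Sat/Fri  2022: Sun/Sat  2023: Mon/Sun  2024: Wed/Mon  2025: Thu/Wed
Both conditions hold in: 1990, 2001, 2007, 2018 — 4.

4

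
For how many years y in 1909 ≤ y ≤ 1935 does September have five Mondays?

September has 30 days; it has five Mondays when Monday falls among the first (month-length − 28) days — i.e. when September 1 is one of Monday/Sunday.
September 1 by year: 1909:Wed 1910:Thu 1911:Fri 1912:Sun✓ 1913:Mon✓ 1914:Tue 1915:Wed 1916:Fri 1917:Sat 1918:Sun✓ 1919:Mon✓ 1920:Wed 1921:Thu 1922:Fri 1923:Sat 1924:Mon✓ 1925:Tue 1926:Wed 1927:Thu 1928:Sat 1929:Sun✓ 1930:Mon✓ 1931:Tue 1932:Thu 1933:Fri 1934:Sat 1935:Sun✓
Years with five Mondays: 1912, 1913, 1918, 1919, 1924, 1929, 1930, 1935 → 8.

8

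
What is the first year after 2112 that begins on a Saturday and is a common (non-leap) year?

Jan 1 advances by 2 weekdays after a leap year and by 1 after a common year.
2112: Jan 1 is Friday (leap).
2113: Sunday
2114: Monday
2115: Tuesday
2116: Wednesday (leap)
2117: Friday
2118: Saturday
2118 begins on a Saturday and is a common year.

2118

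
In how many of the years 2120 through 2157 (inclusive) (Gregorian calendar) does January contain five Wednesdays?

January has 31 days; it has five Wednesdays when Wednesday falls among the first (month-length − 28) days — i.e. when January 1 is one of Wednesday/Tuesday/Monday.
January 1 by year: 2120:Mon✓ 2121:Wed✓ 2122:Thu 2123:Fri 2124:Sat 2125:Mon✓ 2126:Tue✓ 2127:Wed✓ 2128:Thu 2129:Sat 2130:Sun 2131:Mon✓ 2132:Tue✓ 2133:Thu 2134:Fri …(8 more)… 2143:Tue✓ 2144:Wed✓ 2145:Fri 2146:Sat 2147:Sun 2148:Mon✓ 2149:Wed✓ 2150:Thu 2151:Fri 2152:Sat 2153:Mon✓ 2154:Tue✓ 2155:Wed✓ 2156:Thu 2157:Sat
Years with five Wednesdays: 2120, 2121, 2125, 2126, 2127, 2131, 2132, 2137, 2138, 2142, 2143, 2144, 2148, 2149, 2153, 2154, 2155 → 17.

17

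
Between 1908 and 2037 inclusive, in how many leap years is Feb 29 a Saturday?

5

Leap years in 1908–2037: 33 of them.
Feb 29 weekday advances by 5 (mod 7) from one leap year to the next four years later (or differs when a century non-leap intervenes).
Leap-day weekdays: 1908:Sat✓ 1912:Thu 1916:Tue 1920:Sun 1924:Fri 1928:Wed 1932:Mon 1936:Sat✓ 1940:Thu 1944:Tue 1948:Sun 1952:Fri 1956:Wed …(7 more)… 1988:Mon 1992:Sat✓ 1996:Thu 2000:Tue 2004:Sun 2008:Fri 2012:Wed 2016:Mon 2020:Sat✓ 2024:Thu 2028:Tue 2032:Sun 2036:Fri
Saturday: 1908, 1936, 1964, 1992, 2020 → 5.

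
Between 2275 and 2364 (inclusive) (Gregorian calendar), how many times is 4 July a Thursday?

Track 4 July's weekday year by year (advancing +1, or +2 across a Feb 29):
  2275: Sun  2276: Tue (+2)  2277: Wed (+1)  2278: Thu (+1) ✓  2279: Fri (+1)
  2280: Sun (+2)  2281: Mon (+1)  2282: Tue (+1)  2283: Wed (+1)  2284: Fri (+2)
  2285: Sat (+1)  2286: Sun (+1)  2287: Mon (+1)  2288: Wed (+2)  … (62 more years) …
  2351: Wed (+1)  2352: Fri (+2)  2353: Sat (+1)  2354: Sun (+1)  2355: Mon (+1)
  2356: Wed (+2)  2357: Thu (+1) ✓  2358: Fri (+1)  2359: Sat (+1)  2360: Mon (+2)
  2361: Tue (+1)  2362: Wed (+1)  2363: Thu (+1) ✓  2364: Sat (+2)
Thursday years: 2278, 2289, 2295, 2301, 2307, 2312, 2318, 2329, 2335, 2340, 2346, 2357, 2363 — 13 in total.

13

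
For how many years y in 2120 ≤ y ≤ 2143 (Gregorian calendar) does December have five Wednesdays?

10

December has 31 days; it has five Wednesdays when Wednesday falls among the first (month-length − 28) days — i.e. when December 1 is one of Wednesday/Tuesday/Monday.
December 1 by year: 2120:Sun 2121:Mon✓ 2122:Tue✓ 2123:Wed✓ 2124:Fri 2125:Sat 2126:Sun 2127:Mon✓ 2128:Wed✓ 2129:Thu 2130:Fri 2131:Sat 2132:Mon✓ 2133:Tue✓ 2134:Wed✓ 2135:Thu 2136:Sat 2137:Sun 2138:Mon✓ 2139:Tue✓ 2140:Thu 2141:Fri 2142:Sat 2143:Sun
Years with five Wednesdays: 2121, 2122, 2123, 2127, 2128, 2132, 2133, 2134, 2138, 2139 → 10.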